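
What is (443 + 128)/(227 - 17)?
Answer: 571/210 ≈ 2.7190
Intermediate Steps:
(443 + 128)/(227 - 17) = 571/210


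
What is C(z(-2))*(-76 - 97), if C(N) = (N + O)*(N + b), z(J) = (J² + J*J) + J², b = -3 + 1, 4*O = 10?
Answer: -25085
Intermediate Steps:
O = 5/2 (O = (¼)*10 = 5/2 ≈ 2.5000)
b = -2
z(J) = 3*J² (z(J) = (J² + J²) + J² = 2*J² + J² = 3*J²)
C(N) = (-2 + N)*(5/2 + N) (C(N) = (N + 5/2)*(N - 2) = (5/2 + N)*(-2 + N) = (-2 + N)*(5/2 + N))
C(z(-2))*(-76 - 97) = (-5 + (3*(-2)²)² + (3*(-2)²)/2)*(-76 - 97) = (-5 + (3*4)² + (3*4)/2)*(-173) = (-5 + 12² + (½)*12)*(-173) = (-5 + 144 + 6)*(-173) = 145*(-173) = -25085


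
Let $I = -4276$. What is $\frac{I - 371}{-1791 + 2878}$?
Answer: $- \frac{4647}{1087} \approx -4.2751$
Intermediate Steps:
$\frac{I - 371}{-1791 + 2878} = \frac{-4276 - 371}{-1791 + 2878} = - \frac{4647}{1087}$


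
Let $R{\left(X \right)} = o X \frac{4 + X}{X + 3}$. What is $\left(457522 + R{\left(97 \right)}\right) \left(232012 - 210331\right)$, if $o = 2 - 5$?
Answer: $\frac{991316221929}{100} \approx 9.9132 \cdot 10^{9}$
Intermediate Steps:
$o = -3$ ($o = 2 - 5 = -3$)
$R{\left(X \right)} = - \frac{3 X \left(4 + X\right)}{3 + X}$ ($R{\left(X \right)} = - 3 X \frac{4 + X}{X + 3} = - 3 X \frac{4 + X}{3 + X} = - \frac{3 X \left(4 + X\right)}{3 + X}$)
$\left(457522 + R{\left(97 \right)}\right) \left(232012 - 210331\right) = \left(457522 - \frac{291 \left(4 + 97\right)}{3 + 97}\right) \left(232012 - 210331\right) = \left(457522 - 291 \cdot \frac{1}{100} \cdot 101\right) 21681 = \left(457522 - \frac{29391}{100}\right) 21681 = \frac{45722809}{100} \cdot 21681 = \frac{991316221929}{100}$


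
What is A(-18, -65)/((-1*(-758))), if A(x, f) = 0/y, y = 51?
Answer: 0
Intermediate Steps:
A(x, f) = 0 (A(x, f) = 0/51 = 0*(1/51) = 0)
A(-18, -65)/((-1*(-758))) = 0/((-1*(-758))) = 0/758 = 0*(1/758) = 0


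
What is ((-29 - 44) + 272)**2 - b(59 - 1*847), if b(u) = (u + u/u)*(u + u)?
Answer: -1200711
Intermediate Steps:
b(u) = 2*u*(1 + u) (b(u) = (u + 1)*(2*u) = (1 + u)*(2*u) = 2*u*(1 + u))
((-29 - 44) + 272)**2 - b(59 - 1*847) = ((-29 - 44) + 272)**2 - 2*(59 - 1*847)*(1 + (59 - 1*847)) = (-73 + 272)**2 - 2*(59 - 847)*(1 + (59 - 847)) = 199**2 - 2*(-788)*(1 - 788) = 39601 - 2*(-788)*(-787) = 39601 - 1*1240312 = 39601 - 1240312 = -1200711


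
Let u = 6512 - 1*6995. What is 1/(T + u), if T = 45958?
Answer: 1/45475 ≈ 2.1990e-5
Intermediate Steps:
u = -483 (u = 6512 - 6995 = -483)
1/(T + u) = 1/(45958 - 483) = 1/45475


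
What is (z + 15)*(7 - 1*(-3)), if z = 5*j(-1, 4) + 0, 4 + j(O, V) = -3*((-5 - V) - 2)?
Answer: 1600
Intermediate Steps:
j(O, V) = 17 + 3*V (j(O, V) = -4 - 3*((-5 - V) - 2) = -4 - 3*(-7 - V) = -4 + (21 + 3*V) = 17 + 3*V)
z = 145 (z = 5*(17 + 3*4) + 0 = 5*(17 + 12) + 0 = 5*29 + 0 = 145 + 0 = 145)
(z + 15)*(7 - 1*(-3)) = (145 + 15)*(7 - 1*(-3)) = 160*(7 + 3) = 160*10 = 1600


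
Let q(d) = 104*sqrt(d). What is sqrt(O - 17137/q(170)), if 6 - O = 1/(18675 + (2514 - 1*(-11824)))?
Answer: sqrt(127750785841936400 - 20637973883579065*sqrt(170))/145917460 ≈ 2.5764*I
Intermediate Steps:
O = 198077/33013 (O = 6 - 1/(18675 + (2514 - 1*(-11824))) = 6 - 1/(18675 + (2514 + 11824)) = 6 - 1/(18675 + 14338) = 6 - 1/33013 = 198077/33013 ≈ 6.0000)
sqrt(O - 17137/q(170)) = sqrt(198077/33013 - 17137*sqrt(170)/17680)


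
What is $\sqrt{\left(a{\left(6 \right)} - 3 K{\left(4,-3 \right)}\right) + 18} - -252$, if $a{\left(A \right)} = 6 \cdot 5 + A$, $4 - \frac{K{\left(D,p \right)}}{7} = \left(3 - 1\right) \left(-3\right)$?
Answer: $252 + 2 i \sqrt{39} \approx 252.0 + 12.49 i$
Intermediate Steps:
$K{\left(D,p \right)} = 70$ ($K{\left(D,p \right)} = 28 - 7 \left(3 - 1\right) \left(-3\right) = 28 - 7 \cdot 2 \left(-3\right) = 28 - -42 = 28 + 42 = 70$)
$a{\left(A \right)} = 30 + A$
$\sqrt{\left(a{\left(6 \right)} - 3 K{\left(4,-3 \right)}\right) + 18} - -252 = \sqrt{\left(\left(30 + 6\right) - 210\right) + 18} - -252 = \sqrt{\left(36 - 210\right) + 18} + 252 = \sqrt{-174 + 18} + 252 = \sqrt{-156} + 252 = 2 i \sqrt{39} + 252 = 252 + 2 i \sqrt{39}$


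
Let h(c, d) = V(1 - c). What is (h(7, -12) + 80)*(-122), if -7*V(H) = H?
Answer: -69052/7 ≈ -9864.6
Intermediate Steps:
V(H) = -H/7
h(c, d) = -⅐ + c/7 (h(c, d) = -(1 - c)/7 = -⅐ + c/7)
(h(7, -12) + 80)*(-122) = ((-⅐ + (⅐)*7) + 80)*(-122) = ((-⅐ + 1) + 80)*(-122) = (6/7 + 80)*(-122) = (566/7)*(-122) = -69052/7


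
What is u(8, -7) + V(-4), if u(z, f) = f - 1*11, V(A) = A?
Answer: -22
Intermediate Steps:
u(z, f) = -11 + f (u(z, f) = f - 11 = -11 + f)
u(8, -7) + V(-4) = (-11 - 7) - 4 = -18 - 4 = -22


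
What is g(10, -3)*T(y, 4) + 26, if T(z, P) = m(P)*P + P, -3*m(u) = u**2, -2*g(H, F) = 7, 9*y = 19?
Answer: 260/3 ≈ 86.667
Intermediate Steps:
y = 19/9 (y = (1/9)*19 = 19/9 ≈ 2.1111)
g(H, F) = -7/2 (g(H, F) = -1/2*7 = -7/2)
m(u) = -u**2/3
T(z, P) = P - P**3/3 (T(z, P) = (-P**2/3)*P + P = -P**3/3 + P = P - P**3/3)
g(10, -3)*T(y, 4) + 26 = -7*(4 - 1/3*4**3)/2 + 26 = -7*(4 - 1/3*64)/2 + 26 = -7*(4 - 64/3)/2 + 26 = -7/2*(-52/3) + 26 = 182/3 + 26 = 260/3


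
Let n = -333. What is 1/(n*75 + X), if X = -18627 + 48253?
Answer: 1/4651 ≈ 0.00021501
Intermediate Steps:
X = 29626
1/(n*75 + X) = 1/(-333*75 + 29626) = 1/(-24975 + 29626) = 1/4651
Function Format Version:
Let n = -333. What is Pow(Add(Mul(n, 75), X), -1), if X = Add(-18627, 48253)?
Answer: Rational(1, 4651) ≈ 0.00021501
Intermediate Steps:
X = 29626
Pow(Add(Mul(n, 75), X), -1) = Pow(Add(Mul(-333, 75), 29626), -1) = Pow(Add(-24975, 29626), -1) = Pow(4651, -1) = Rational(1, 4651)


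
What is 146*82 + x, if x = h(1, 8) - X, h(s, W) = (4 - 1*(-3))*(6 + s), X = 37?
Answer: 11984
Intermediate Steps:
h(s, W) = 42 + 7*s (h(s, W) = (4 + 3)*(6 + s) = 7*(6 + s) = 42 + 7*s)
x = 12 (x = (42 + 7*1) - 1*37 = (42 + 7) - 37 = 49 - 37 = 12)
146*82 + x = 146*82 + 12 = 11972 + 12 = 11984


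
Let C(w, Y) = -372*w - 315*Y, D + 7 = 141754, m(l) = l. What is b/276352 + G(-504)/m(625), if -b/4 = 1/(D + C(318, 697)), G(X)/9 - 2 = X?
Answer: -61211820980111/8467770720000 ≈ -7.2288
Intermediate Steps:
D = 141747 (D = -7 + 141754 = 141747)
G(X) = 18 + 9*X
b = 1/49026 (b = -4/(141747 + (-372*318 - 315*697)) = -4/(141747 + (-118296 - 219555)) = -4/(141747 - 337851) = -4/(-196104) = -4*(-1/196104) = 1/49026 ≈ 2.0397e-5)
b/276352 + G(-504)/m(625) = (1/49026)/276352 + (18 + 9*(-504))/625 = (1/49026)*(1/276352) + (18 - 4536)*(1/625) = 1/13548433152 - 4518*1/625 = 1/13548433152 - 4518/625 = -61211820980111/8467770720000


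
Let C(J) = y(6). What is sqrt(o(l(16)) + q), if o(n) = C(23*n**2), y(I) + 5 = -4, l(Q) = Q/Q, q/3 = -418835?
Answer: I*sqrt(1256514) ≈ 1120.9*I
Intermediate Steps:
q = -1256505 (q = 3*(-418835) = -1256505)
l(Q) = 1
y(I) = -9 (y(I) = -5 - 4 = -9)
C(J) = -9
o(n) = -9
sqrt(o(l(16)) + q) = sqrt(-9 - 1256505) = sqrt(-1256514) = I*sqrt(1256514)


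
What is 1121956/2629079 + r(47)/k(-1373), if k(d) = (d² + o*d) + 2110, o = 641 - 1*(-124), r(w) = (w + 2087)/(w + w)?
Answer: 44133842726501/103412240709422 ≈ 0.42678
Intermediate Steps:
r(w) = (2087 + w)/(2*w) (r(w) = (2087 + w)/((2*w)) = (2087 + w)*(1/(2*w)) = (2087 + w)/(2*w))
o = 765 (o = 641 + 124 = 765)
k(d) = 2110 + d² + 765*d (k(d) = (d² + 765*d) + 2110 = 2110 + d² + 765*d)
1121956/2629079 + r(47)/k(-1373) = 1121956/2629079 + ((½)*(2087 + 47)/47)/(2110 + (-1373)² + 765*(-1373)) = 1121956*(1/2629079) + ((½)*(1/47)*2134)/(2110 + 1885129 - 1050345) = 1121956/2629079 + (1067/47)/836894 = 1121956/2629079 + (1067/47)*(1/836894) = 1121956/2629079 + 1067/39334018 = 44133842726501/103412240709422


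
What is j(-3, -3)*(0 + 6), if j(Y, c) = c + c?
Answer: -36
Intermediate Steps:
j(Y, c) = 2*c
j(-3, -3)*(0 + 6) = (2*(-3))*(0 + 6) = -6*6 = -36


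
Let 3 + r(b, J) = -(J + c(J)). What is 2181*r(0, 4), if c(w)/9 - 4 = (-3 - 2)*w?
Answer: 298797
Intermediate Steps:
c(w) = 36 - 45*w (c(w) = 36 + 9*((-3 - 2)*w) = 36 + 9*(-5*w) = 36 - 45*w)
r(b, J) = -39 + 44*J (r(b, J) = -3 - (J + (36 - 45*J)) = -3 - (36 - 44*J) = -3 + (-36 + 44*J) = -39 + 44*J)
2181*r(0, 4) = 2181*(-39 + 44*4) = 2181*(-39 + 176) = 2181*137 = 298797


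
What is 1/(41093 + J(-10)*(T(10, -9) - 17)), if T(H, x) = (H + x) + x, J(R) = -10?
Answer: 1/41343 ≈ 2.4188e-5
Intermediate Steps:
T(H, x) = H + 2*x
1/(41093 + J(-10)*(T(10, -9) - 17)) = 1/(41093 - 10*((10 + 2*(-9)) - 17)) = 1/(41093 - 10*((10 - 18) - 17)) = 1/(41093 - 10*(-8 - 17)) = 1/(41093 - 10*(-25)) = 1/(41093 + 250) = 1/41343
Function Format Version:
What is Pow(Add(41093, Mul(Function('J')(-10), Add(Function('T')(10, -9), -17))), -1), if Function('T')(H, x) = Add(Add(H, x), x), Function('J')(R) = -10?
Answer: Rational(1, 41343) ≈ 2.4188e-5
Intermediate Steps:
Function('T')(H, x) = Add(H, Mul(2, x))
Pow(Add(41093, Mul(Function('J')(-10), Add(Function('T')(10, -9), -17))), -1) = Pow(Add(41093, Mul(-10, Add(Add(10, Mul(2, -9)), -17))), -1) = Pow(Add(41093, Mul(-10, Add(Add(10, -18), -17))), -1) = Pow(Add(41093, Mul(-10, Add(-8, -17))), -1) = Pow(Add(41093, Mul(-10, -25)), -1) = Pow(Add(41093, 250), -1) = Pow(41343, -1) = Rational(1, 41343)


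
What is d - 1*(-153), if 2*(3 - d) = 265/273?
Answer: 84911/546 ≈ 155.51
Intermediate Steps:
d = 1373/546 (d = 3 - 265/(2*273) = 3 - ½*265/273 = 3 - 265/546 = 1373/546 ≈ 2.5147)
d - 1*(-153) = 1373/546 - 1*(-153) = 1373/546 + 153 = 84911/546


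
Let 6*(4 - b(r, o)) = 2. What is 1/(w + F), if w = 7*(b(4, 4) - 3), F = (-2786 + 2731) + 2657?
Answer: 3/7820 ≈ 0.00038363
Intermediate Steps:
b(r, o) = 11/3 (b(r, o) = 4 - 1/6*2 = 4 - 1/3 = 11/3)
F = 2602 (F = -55 + 2657 = 2602)
w = 14/3 (w = 7*(11/3 - 3) = 7*(2/3) = 14/3 ≈ 4.6667)
1/(w + F) = 1/(14/3 + 2602) = 1/(7820/3) = 3/7820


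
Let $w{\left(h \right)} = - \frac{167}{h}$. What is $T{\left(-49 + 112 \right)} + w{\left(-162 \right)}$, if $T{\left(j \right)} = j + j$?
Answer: $\frac{20579}{162} \approx 127.03$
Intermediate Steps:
$T{\left(j \right)} = 2 j$
$T{\left(-49 + 112 \right)} + w{\left(-162 \right)} = 2 \left(-49 + 112\right) - \frac{167}{-162} = 2 \cdot 63 - - \frac{167}{162} = 126 + \frac{167}{162} = \frac{20579}{162}$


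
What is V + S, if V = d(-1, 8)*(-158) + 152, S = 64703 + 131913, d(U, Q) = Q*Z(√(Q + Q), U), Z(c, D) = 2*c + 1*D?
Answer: 187920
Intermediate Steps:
Z(c, D) = D + 2*c (Z(c, D) = 2*c + D = D + 2*c)
d(U, Q) = Q*(U + 2*√2*√Q) (d(U, Q) = Q*(U + 2*√(Q + Q)) = Q*(U + 2*√(2*Q)) = Q*(U + 2*(√2*√Q)) = Q*(U + 2*√2*√Q))
S = 196616
V = -8696 (V = (8*(-1 + 2*√2*√8))*(-158) + 152 = (8*(-1 + 2*√2*(2*√2)))*(-158) + 152 = (8*(-1 + 8))*(-158) + 152 = (8*7)*(-158) + 152 = 56*(-158) + 152 = -8848 + 152 = -8696)
V + S = -8696 + 196616 = 187920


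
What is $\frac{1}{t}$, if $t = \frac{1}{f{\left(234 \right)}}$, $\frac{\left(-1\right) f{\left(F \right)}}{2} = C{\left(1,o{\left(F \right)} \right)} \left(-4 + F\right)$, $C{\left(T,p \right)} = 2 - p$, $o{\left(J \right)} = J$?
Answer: $106720$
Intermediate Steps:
$f{\left(F \right)} = - 2 \left(-4 + F\right) \left(2 - F\right)$ ($f{\left(F \right)} = - 2 \left(2 - F\right) \left(-4 + F\right) = - 2 \left(-4 + F\right) \left(2 - F\right)$)
$t = \frac{1}{106720}$ ($t = \frac{1}{2 \left(-4 + 234\right) \left(-2 + 234\right)} = \frac{1}{2 \cdot 230 \cdot 232} = \frac{1}{106720} \approx 9.3703 \cdot 10^{-6}$)
$\frac{1}{t} = \frac{1}{\frac{1}{106720}} = 106720$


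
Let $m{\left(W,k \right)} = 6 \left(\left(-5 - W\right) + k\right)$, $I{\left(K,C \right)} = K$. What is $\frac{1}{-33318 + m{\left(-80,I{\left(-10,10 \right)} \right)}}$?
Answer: $- \frac{1}{32928} \approx -3.0369 \cdot 10^{-5}$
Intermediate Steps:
$m{\left(W,k \right)} = -30 - 6 W + 6 k$ ($m{\left(W,k \right)} = 6 \left(-5 + k - W\right) = -30 - 6 W + 6 k$)
$\frac{1}{-33318 + m{\left(-80,I{\left(-10,10 \right)} \right)}} = \frac{1}{-33318 - -390} = \frac{1}{-33318 + 390} = \frac{1}{-32928} = - \frac{1}{32928}$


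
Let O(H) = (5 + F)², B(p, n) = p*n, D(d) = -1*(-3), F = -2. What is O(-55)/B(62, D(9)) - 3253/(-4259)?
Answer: 214463/264058 ≈ 0.81218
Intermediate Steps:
D(d) = 3
B(p, n) = n*p
O(H) = 9 (O(H) = (5 - 2)² = 3² = 9)
O(-55)/B(62, D(9)) - 3253/(-4259) = 9/((3*62)) - 3253/(-4259) = 9/186 - 3253*(-1/4259) = 9*(1/186) + 3253/4259 = 3/62 + 3253/4259 = 214463/264058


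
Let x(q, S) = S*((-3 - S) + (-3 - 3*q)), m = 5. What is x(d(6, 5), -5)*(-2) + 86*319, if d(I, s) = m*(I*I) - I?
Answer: 22204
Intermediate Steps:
d(I, s) = -I + 5*I**2 (d(I, s) = 5*(I*I) - I = 5*I**2 - I = -I + 5*I**2)
x(q, S) = S*(-6 - S - 3*q)
x(d(6, 5), -5)*(-2) + 86*319 = -1*(-5)*(6 - 5 + 3*(6*(-1 + 5*6)))*(-2) + 86*319 = -1*(-5)*(6 - 5 + 3*(6*(-1 + 30)))*(-2) + 27434 = -1*(-5)*(6 - 5 + 3*(6*29))*(-2) + 27434 = -1*(-5)*(6 - 5 + 3*174)*(-2) + 27434 = -1*(-5)*(6 - 5 + 522)*(-2) + 27434 = -1*(-5)*523*(-2) + 27434 = 2615*(-2) + 27434 = -5230 + 27434 = 22204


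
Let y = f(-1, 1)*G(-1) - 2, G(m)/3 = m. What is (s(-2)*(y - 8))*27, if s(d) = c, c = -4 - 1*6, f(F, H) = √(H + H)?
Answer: 2700 + 810*√2 ≈ 3845.5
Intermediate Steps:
G(m) = 3*m
f(F, H) = √2*√H (f(F, H) = √(2*H) = √2*√H)
y = -2 - 3*√2 (y = (√2*√1)*(3*(-1)) - 2 = (√2*1)*(-3) - 2 = √2*(-3) - 2 = -3*√2 - 2 = -2 - 3*√2 ≈ -6.2426)
c = -10 (c = -4 - 6 = -10)
s(d) = -10
(s(-2)*(y - 8))*27 = -10*((-2 - 3*√2) - 8)*27 = -10*(-10 - 3*√2)*27 = (100 + 30*√2)*27 = 2700 + 810*√2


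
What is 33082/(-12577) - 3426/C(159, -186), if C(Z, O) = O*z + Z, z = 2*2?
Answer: 7911944/2452515 ≈ 3.2261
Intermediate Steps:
z = 4
C(Z, O) = Z + 4*O (C(Z, O) = O*4 + Z = 4*O + Z = Z + 4*O)
33082/(-12577) - 3426/C(159, -186) = 33082/(-12577) - 3426/(159 + 4*(-186)) = 33082*(-1/12577) - 3426/(159 - 744) = -33082/12577 - 3426/(-585) = -33082/12577 - 3426*(-1/585) = -33082/12577 + 1142/195 = 7911944/2452515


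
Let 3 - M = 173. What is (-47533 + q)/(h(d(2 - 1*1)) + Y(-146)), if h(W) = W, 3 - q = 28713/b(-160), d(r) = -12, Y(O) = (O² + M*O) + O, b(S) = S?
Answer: -7576087/7356480 ≈ -1.0299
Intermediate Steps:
M = -170 (M = 3 - 1*173 = 3 - 173 = -170)
Y(O) = O² - 169*O (Y(O) = (O² - 170*O) + O = O² - 169*O)
q = 29193/160 (q = 3 - 28713/(-160) = 3 - 28713*(-1)/160 = 3 - 1*(-28713/160) = 3 + 28713/160 = 29193/160 ≈ 182.46)
(-47533 + q)/(h(d(2 - 1*1)) + Y(-146)) = (-47533 + 29193/160)/(-12 - 146*(-169 - 146)) = -7576087/(160*(-12 - 146*(-315))) = -7576087/(160*(-12 + 45990)) = -7576087/160/45978 = -7576087/160*1/45978 = -7576087/7356480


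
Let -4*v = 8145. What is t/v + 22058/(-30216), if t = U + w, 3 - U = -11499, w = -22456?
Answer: 190713641/41018220 ≈ 4.6495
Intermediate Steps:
v = -8145/4 (v = -¼*8145 = -8145/4 ≈ -2036.3)
U = 11502 (U = 3 - 1*(-11499) = 3 + 11499 = 11502)
t = -10954 (t = 11502 - 22456 = -10954)
t/v + 22058/(-30216) = -10954/(-8145/4) + 22058/(-30216) = -10954*(-4/8145) + 22058*(-1/30216) = 43816/8145 - 11029/15108 = 190713641/41018220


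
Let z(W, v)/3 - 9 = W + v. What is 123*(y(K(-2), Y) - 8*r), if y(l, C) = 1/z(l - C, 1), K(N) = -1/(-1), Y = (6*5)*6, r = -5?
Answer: 831439/169 ≈ 4919.8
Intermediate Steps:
Y = 180 (Y = 30*6 = 180)
z(W, v) = 27 + 3*W + 3*v (z(W, v) = 27 + 3*(W + v) = 27 + (3*W + 3*v) = 27 + 3*W + 3*v)
K(N) = 1 (K(N) = -1*(-1) = 1)
y(l, C) = 1/(30 - 3*C + 3*l) (y(l, C) = 1/(27 + 3*(l - C) + 3*1) = 1/(27 + (-3*C + 3*l) + 3) = 1/(30 - 3*C + 3*l))
123*(y(K(-2), Y) - 8*r) = 123*(1/(3*(10 + 1 - 1*180)) - 8*(-5)) = 123*(1/(3*(10 + 1 - 180)) + 40) = 123*((1/3)/(-169) + 40) = 123*((1/3)*(-1/169) + 40) = 123*(-1/507 + 40) = 123*(20279/507) = 831439/169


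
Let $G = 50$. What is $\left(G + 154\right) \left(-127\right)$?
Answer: $-25908$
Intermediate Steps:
$\left(G + 154\right) \left(-127\right) = \left(50 + 154\right) \left(-127\right) = 204 \left(-127\right) = -25908$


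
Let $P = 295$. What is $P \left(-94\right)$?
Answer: $-27730$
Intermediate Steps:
$P \left(-94\right) = 295 \left(-94\right) = -27730$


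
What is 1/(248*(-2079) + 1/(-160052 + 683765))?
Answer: -523713/270022233095 ≈ -1.9395e-6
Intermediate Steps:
1/(248*(-2079) + 1/(-160052 + 683765)) = 1/(-515592 + 1/523713) = 1/(-270022233095/523713) = -523713/270022233095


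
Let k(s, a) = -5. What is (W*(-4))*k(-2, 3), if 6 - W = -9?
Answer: 300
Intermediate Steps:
W = 15 (W = 6 - 1*(-9) = 6 + 9 = 15)
(W*(-4))*k(-2, 3) = (15*(-4))*(-5) = -60*(-5) = 300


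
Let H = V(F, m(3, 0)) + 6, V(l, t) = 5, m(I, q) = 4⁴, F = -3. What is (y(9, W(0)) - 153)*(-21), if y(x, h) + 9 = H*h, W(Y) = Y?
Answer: 3402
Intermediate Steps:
m(I, q) = 256
H = 11 (H = 5 + 6 = 11)
y(x, h) = -9 + 11*h
(y(9, W(0)) - 153)*(-21) = ((-9 + 11*0) - 153)*(-21) = ((-9 + 0) - 153)*(-21) = (-9 - 153)*(-21) = -162*(-21) = 3402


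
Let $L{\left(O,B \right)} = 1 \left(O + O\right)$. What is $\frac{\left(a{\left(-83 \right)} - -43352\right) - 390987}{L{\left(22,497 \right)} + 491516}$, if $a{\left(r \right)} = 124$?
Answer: $- \frac{347511}{491560} \approx -0.70695$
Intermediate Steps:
$L{\left(O,B \right)} = 2 O$ ($L{\left(O,B \right)} = 1 \cdot 2 O = 2 O$)
$\frac{\left(a{\left(-83 \right)} - -43352\right) - 390987}{L{\left(22,497 \right)} + 491516} = \frac{\left(124 - -43352\right) - 390987}{2 \cdot 22 + 491516} = \frac{\left(124 + 43352\right) - 390987}{44 + 491516} = \frac{43476 - 390987}{491560} = \left(-347511\right) \frac{1}{491560} = - \frac{347511}{491560}$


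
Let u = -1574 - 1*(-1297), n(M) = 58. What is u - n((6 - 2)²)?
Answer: -335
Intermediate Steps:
u = -277 (u = -1574 + 1297 = -277)
u - n((6 - 2)²) = -277 - 1*58 = -277 - 58 = -335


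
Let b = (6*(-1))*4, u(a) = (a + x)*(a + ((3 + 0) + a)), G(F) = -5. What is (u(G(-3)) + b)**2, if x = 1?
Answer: 16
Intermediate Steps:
u(a) = (1 + a)*(3 + 2*a) (u(a) = (a + 1)*(a + ((3 + 0) + a)) = (1 + a)*(a + (3 + a)) = (1 + a)*(3 + 2*a))
b = -24 (b = -6*4 = -24)
(u(G(-3)) + b)**2 = ((3 + 2*(-5)**2 + 5*(-5)) - 24)**2 = ((3 + 2*25 - 25) - 24)**2 = ((3 + 50 - 25) - 24)**2 = (28 - 24)**2 = 4**2 = 16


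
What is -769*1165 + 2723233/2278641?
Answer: -2041397569052/2278641 ≈ -8.9588e+5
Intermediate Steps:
-769*1165 + 2723233/2278641 = -895885 + 2723233*(1/2278641) = -895885 + 2723233/2278641 = -2041397569052/2278641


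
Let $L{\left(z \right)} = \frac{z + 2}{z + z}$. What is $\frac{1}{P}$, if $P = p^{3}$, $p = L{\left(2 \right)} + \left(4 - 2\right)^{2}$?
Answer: $\frac{1}{125} \approx 0.008$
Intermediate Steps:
$L{\left(z \right)} = \frac{2 + z}{2 z}$
$p = 5$ ($p = \frac{2 + 2}{2 \cdot 2} + \left(4 - 2\right)^{2} = \frac{1}{2} \cdot \frac{1}{2} \cdot 4 + \left(4 + \left(-3 + 1\right)\right)^{2} = 1 + \left(4 - 2\right)^{2} = 1 + 2^{2} = 1 + 4 = 5$)
$P = 125$ ($P = 5^{3} = 125$)
$\frac{1}{P} = \frac{1}{125}$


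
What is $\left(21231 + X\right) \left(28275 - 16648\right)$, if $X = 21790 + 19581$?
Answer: $727873454$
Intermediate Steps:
$X = 41371$
$\left(21231 + X\right) \left(28275 - 16648\right) = \left(21231 + 41371\right) \left(28275 - 16648\right) = 62602 \cdot 11627 = 727873454$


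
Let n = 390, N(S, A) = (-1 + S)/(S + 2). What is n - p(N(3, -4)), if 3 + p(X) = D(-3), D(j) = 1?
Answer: 392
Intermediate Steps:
N(S, A) = (-1 + S)/(2 + S)
p(X) = -2 (p(X) = -3 + 1 = -2)
n - p(N(3, -4)) = 390 - 1*(-2) = 390 + 2 = 392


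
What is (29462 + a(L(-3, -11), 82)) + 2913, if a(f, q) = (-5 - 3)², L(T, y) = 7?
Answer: 32439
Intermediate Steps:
a(f, q) = 64 (a(f, q) = (-8)² = 64)
(29462 + a(L(-3, -11), 82)) + 2913 = (29462 + 64) + 2913 = 29526 + 2913 = 32439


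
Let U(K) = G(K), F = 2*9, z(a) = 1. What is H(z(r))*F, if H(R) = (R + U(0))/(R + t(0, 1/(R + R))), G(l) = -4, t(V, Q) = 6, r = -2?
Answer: -54/7 ≈ -7.7143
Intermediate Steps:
F = 18
U(K) = -4
H(R) = (-4 + R)/(6 + R) (H(R) = (R - 4)/(R + 6) = (-4 + R)/(6 + R))
H(z(r))*F = ((-4 + 1)/(6 + 1))*18 = (-3/7)*18 = ((⅐)*(-3))*18 = -3/7*18 = -54/7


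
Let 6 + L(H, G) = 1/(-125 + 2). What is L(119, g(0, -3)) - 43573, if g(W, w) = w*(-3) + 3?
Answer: -5360218/123 ≈ -43579.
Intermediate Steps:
g(W, w) = 3 - 3*w (g(W, w) = -3*w + 3 = 3 - 3*w)
L(H, G) = -739/123 (L(H, G) = -6 + 1/(-125 + 2) = -6 + 1/(-123) = -6 - 1/123 = -739/123)
L(119, g(0, -3)) - 43573 = -739/123 - 43573 = -5360218/123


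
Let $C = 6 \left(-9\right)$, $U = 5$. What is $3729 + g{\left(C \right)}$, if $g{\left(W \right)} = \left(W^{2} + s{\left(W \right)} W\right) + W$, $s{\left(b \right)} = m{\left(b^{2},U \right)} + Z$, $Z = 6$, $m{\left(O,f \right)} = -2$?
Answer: $6375$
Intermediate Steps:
$C = -54$
$s{\left(b \right)} = 4$ ($s{\left(b \right)} = -2 + 6 = 4$)
$g{\left(W \right)} = W^{2} + 5 W$ ($g{\left(W \right)} = \left(W^{2} + 4 W\right) + W = W^{2} + 5 W$)
$3729 + g{\left(C \right)} = 3729 - 54 \left(5 - 54\right) = 3729 - -2646 = 3729 + 2646 = 6375$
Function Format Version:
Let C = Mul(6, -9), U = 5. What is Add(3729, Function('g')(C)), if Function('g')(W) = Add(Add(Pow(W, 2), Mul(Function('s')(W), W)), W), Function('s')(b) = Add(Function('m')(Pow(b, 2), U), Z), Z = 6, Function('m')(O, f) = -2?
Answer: 6375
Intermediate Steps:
C = -54
Function('s')(b) = 4 (Function('s')(b) = Add(-2, 6) = 4)
Function('g')(W) = Add(Pow(W, 2), Mul(5, W)) (Function('g')(W) = Add(Add(Pow(W, 2), Mul(4, W)), W) = Add(Pow(W, 2), Mul(5, W)))
Add(3729, Function('g')(C)) = Add(3729, Mul(-54, Add(5, -54))) = Add(3729, Mul(-54, -49)) = Add(3729, 2646) = 6375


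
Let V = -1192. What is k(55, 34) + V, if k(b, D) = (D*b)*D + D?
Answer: 62422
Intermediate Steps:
k(b, D) = D + b*D² (k(b, D) = b*D² + D = D + b*D²)
k(55, 34) + V = 34*(1 + 34*55) - 1192 = 34*(1 + 1870) - 1192 = 34*1871 - 1192 = 63614 - 1192 = 62422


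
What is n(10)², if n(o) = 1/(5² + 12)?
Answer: 1/1369 ≈ 0.00073046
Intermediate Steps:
n(o) = 1/37 (n(o) = 1/(25 + 12) = 1/37)
n(10)² = (1/37)² = 1/1369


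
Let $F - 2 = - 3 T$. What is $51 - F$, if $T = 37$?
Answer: $160$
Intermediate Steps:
$F = -109$ ($F = 2 - 111 = -109$)
$51 - F = 51 - -109 = 51 + 109 = 160$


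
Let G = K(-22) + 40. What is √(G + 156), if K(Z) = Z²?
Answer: 2*√170 ≈ 26.077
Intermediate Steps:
G = 524 (G = (-22)² + 40 = 484 + 40 = 524)
√(G + 156) = √(524 + 156) = √680 = 2*√170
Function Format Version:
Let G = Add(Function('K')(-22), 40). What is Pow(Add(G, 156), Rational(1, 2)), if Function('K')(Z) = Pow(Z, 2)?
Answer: Mul(2, Pow(170, Rational(1, 2))) ≈ 26.077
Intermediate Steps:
G = 524 (G = Add(Pow(-22, 2), 40) = Add(484, 40) = 524)
Pow(Add(G, 156), Rational(1, 2)) = Pow(Add(524, 156), Rational(1, 2)) = Pow(680, Rational(1, 2)) = Mul(2, Pow(170, Rational(1, 2)))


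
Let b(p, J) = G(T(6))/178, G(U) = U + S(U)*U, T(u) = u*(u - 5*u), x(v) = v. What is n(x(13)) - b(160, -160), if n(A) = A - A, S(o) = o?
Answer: -10296/89 ≈ -115.69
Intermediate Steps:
T(u) = -4*u² (T(u) = u*(-4*u) = -4*u²)
n(A) = 0
G(U) = U + U² (G(U) = U + U*U = U + U²)
b(p, J) = 10296/89 (b(p, J) = ((-4*6²)*(1 - 4*6²))/178 = ((-4*36)*(1 - 4*36))*(1/178) = -144*(1 - 144)*(1/178) = -144*(-143)*(1/178) = 20592*(1/178) = 10296/89)
n(x(13)) - b(160, -160) = 0 - 1*10296/89 = 0 - 10296/89 = -10296/89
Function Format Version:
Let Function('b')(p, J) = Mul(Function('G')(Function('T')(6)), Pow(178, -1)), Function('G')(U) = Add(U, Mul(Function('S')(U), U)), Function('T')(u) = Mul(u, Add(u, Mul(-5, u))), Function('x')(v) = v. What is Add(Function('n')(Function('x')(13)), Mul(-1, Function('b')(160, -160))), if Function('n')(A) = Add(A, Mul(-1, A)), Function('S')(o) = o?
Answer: Rational(-10296, 89) ≈ -115.69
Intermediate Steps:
Function('T')(u) = Mul(-4, Pow(u, 2)) (Function('T')(u) = Mul(u, Mul(-4, u)) = Mul(-4, Pow(u, 2)))
Function('n')(A) = 0
Function('G')(U) = Add(U, Pow(U, 2)) (Function('G')(U) = Add(U, Mul(U, U)) = Add(U, Pow(U, 2)))
Function('b')(p, J) = Rational(10296, 89) (Function('b')(p, J) = Mul(Mul(Mul(-4, Pow(6, 2)), Add(1, Mul(-4, Pow(6, 2)))), Pow(178, -1)) = Mul(Mul(Mul(-4, 36), Add(1, Mul(-4, 36))), Rational(1, 178)) = Mul(Mul(-144, Add(1, -144)), Rational(1, 178)) = Mul(Mul(-144, -143), Rational(1, 178)) = Mul(20592, Rational(1, 178)) = Rational(10296, 89))
Add(Function('n')(Function('x')(13)), Mul(-1, Function('b')(160, -160))) = Add(0, Mul(-1, Rational(10296, 89))) = Add(0, Rational(-10296, 89)) = Rational(-10296, 89)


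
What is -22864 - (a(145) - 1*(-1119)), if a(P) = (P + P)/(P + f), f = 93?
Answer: -2854122/119 ≈ -23984.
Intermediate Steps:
a(P) = 2*P/(93 + P) (a(P) = (P + P)/(P + 93) = (2*P)/(93 + P) = 2*P/(93 + P))
-22864 - (a(145) - 1*(-1119)) = -22864 - (2*145/(93 + 145) - 1*(-1119)) = -22864 - (2*145/238 + 1119) = -22864 - (2*145*(1/238) + 1119) = -22864 - (145/119 + 1119) = -22864 - 1*133306/119 = -22864 - 133306/119 = -2854122/119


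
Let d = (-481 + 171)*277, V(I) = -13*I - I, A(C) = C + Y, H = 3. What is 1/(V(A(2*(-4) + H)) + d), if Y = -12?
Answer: -1/85632 ≈ -1.1678e-5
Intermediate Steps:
A(C) = -12 + C (A(C) = C - 12 = -12 + C)
V(I) = -14*I
d = -85870 (d = -310*277 = -85870)
1/(V(A(2*(-4) + H)) + d) = 1/(-14*(-12 + (2*(-4) + 3)) - 85870) = 1/(-14*(-12 + (-8 + 3)) - 85870) = 1/(-14*(-12 - 5) - 85870) = 1/(-14*(-17) - 85870) = 1/(238 - 85870) = 1/(-85632) = -1/85632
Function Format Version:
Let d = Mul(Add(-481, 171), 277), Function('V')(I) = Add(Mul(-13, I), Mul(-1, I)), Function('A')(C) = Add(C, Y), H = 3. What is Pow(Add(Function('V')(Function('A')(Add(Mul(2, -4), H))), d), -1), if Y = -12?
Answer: Rational(-1, 85632) ≈ -1.1678e-5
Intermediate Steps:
Function('A')(C) = Add(-12, C) (Function('A')(C) = Add(C, -12) = Add(-12, C))
Function('V')(I) = Mul(-14, I)
d = -85870 (d = Mul(-310, 277) = -85870)
Pow(Add(Function('V')(Function('A')(Add(Mul(2, -4), H))), d), -1) = Pow(Add(Mul(-14, Add(-12, Add(Mul(2, -4), 3))), -85870), -1) = Pow(Add(Mul(-14, Add(-12, Add(-8, 3))), -85870), -1) = Pow(Add(Mul(-14, Add(-12, -5)), -85870), -1) = Pow(Add(Mul(-14, -17), -85870), -1) = Pow(Add(238, -85870), -1) = Pow(-85632, -1) = Rational(-1, 85632)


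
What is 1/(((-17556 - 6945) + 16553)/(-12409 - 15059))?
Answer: 6867/1987 ≈ 3.4560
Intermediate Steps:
1/(((-17556 - 6945) + 16553)/(-12409 - 15059)) = 1/((-24501 + 16553)/(-27468)) = 1/(-7948*(-1/27468)) = 1/(1987/6867) = 6867/1987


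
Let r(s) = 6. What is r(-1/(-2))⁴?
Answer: 1296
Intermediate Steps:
r(-1/(-2))⁴ = 6⁴ = 1296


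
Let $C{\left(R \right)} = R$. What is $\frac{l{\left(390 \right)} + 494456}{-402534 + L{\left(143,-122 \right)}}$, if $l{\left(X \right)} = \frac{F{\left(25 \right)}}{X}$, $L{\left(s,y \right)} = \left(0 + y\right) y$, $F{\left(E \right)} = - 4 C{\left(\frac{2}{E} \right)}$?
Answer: $- \frac{1205236498}{944896875} \approx -1.2755$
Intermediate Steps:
$F{\left(E \right)} = - \frac{8}{E}$ ($F{\left(E \right)} = - 4 \frac{2}{E} = - \frac{8}{E}$)
$L{\left(s,y \right)} = y^{2}$ ($L{\left(s,y \right)} = y y = y^{2}$)
$l{\left(X \right)} = - \frac{8}{25 X}$ ($l{\left(X \right)} = \frac{\left(-8\right) \frac{1}{25}}{X} = - \frac{8}{25 X}$)
$\frac{l{\left(390 \right)} + 494456}{-402534 + L{\left(143,-122 \right)}} = \frac{- \frac{8}{25 \cdot 390} + 494456}{-402534 + \left(-122\right)^{2}} = \frac{\left(- \frac{8}{25}\right) \frac{1}{390} + 494456}{-402534 + 14884} = \frac{- \frac{4}{4875} + 494456}{-387650} = \frac{2410472996}{4875} \left(- \frac{1}{387650}\right) = - \frac{1205236498}{944896875}$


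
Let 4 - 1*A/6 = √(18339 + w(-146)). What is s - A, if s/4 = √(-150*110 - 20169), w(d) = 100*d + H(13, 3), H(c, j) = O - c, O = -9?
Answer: -24 + 18*√413 + 4*I*√36669 ≈ 341.8 + 765.97*I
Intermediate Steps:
H(c, j) = -9 - c
w(d) = -22 + 100*d (w(d) = 100*d + (-9 - 1*13) = 100*d + (-9 - 13) = 100*d - 22 = -22 + 100*d)
A = 24 - 18*√413 (A = 24 - 6*√(18339 + (-22 + 100*(-146))) = 24 - 6*√(18339 + (-22 - 14600)) = 24 - 6*√(18339 - 14622) = 24 - 18*√413 ≈ -341.80)
s = 4*I*√36669 (s = 4*√(-150*110 - 20169) = 4*√(-16500 - 20169) = 4*√(-36669) = 4*(I*√36669) = 4*I*√36669 ≈ 765.97*I)
s - A = 4*I*√36669 - (24 - 18*√413) = 4*I*√36669 + (-24 + 18*√413) = -24 + 18*√413 + 4*I*√36669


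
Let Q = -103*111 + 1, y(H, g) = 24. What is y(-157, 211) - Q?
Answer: 11456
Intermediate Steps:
Q = -11432 (Q = -11433 + 1 = -11432)
y(-157, 211) - Q = 24 - 1*(-11432) = 24 + 11432 = 11456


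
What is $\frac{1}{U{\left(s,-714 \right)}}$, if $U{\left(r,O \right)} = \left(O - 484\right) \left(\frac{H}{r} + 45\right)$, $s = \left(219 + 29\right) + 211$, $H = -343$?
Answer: $- \frac{459}{24333776} \approx -1.8863 \cdot 10^{-5}$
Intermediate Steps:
$s = 459$ ($s = 248 + 211 = 459$)
$U{\left(r,O \right)} = \left(-484 + O\right) \left(45 - \frac{343}{r}\right)$ ($U{\left(r,O \right)} = \left(O - 484\right) \left(- \frac{343}{r} + 45\right) = \left(-484 + O\right) \left(45 - \frac{343}{r}\right)$)
$\frac{1}{U{\left(s,-714 \right)}} = \frac{1}{\frac{1}{459} \left(166012 - -244902 + 45 \cdot 459 \left(-484 - 714\right)\right)} = \frac{1}{\frac{1}{459} \left(166012 + 244902 + 45 \cdot 459 \left(-1198\right)\right)} = \frac{1}{\frac{1}{459} \left(166012 + 244902 - 24744690\right)} = \frac{1}{\frac{1}{459} \left(-24333776\right)} = \frac{1}{- \frac{24333776}{459}} = - \frac{459}{24333776}$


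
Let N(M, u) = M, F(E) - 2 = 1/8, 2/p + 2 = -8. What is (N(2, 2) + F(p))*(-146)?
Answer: -2409/4 ≈ -602.25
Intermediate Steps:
p = -⅕ (p = 2/(-2 - 8) = 2/(-10) = 2*(-⅒) = -⅕ ≈ -0.20000)
F(E) = 17/8 (F(E) = 2 + 1/8 = 2 + ⅛ = 17/8)
(N(2, 2) + F(p))*(-146) = (2 + 17/8)*(-146) = (33/8)*(-146) = -2409/4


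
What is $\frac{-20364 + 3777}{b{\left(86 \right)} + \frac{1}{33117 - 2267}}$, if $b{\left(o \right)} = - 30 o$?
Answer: $\frac{511708950}{79592999} \approx 6.4291$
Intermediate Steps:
$\frac{-20364 + 3777}{b{\left(86 \right)} + \frac{1}{33117 - 2267}} = \frac{-20364 + 3777}{\left(-30\right) 86 + \frac{1}{33117 - 2267}} = - \frac{16587}{-2580 + \frac{1}{30850}} = - \frac{16587}{- \frac{79592999}{30850}} = \left(-16587\right) \left(- \frac{30850}{79592999}\right) = \frac{511708950}{79592999}$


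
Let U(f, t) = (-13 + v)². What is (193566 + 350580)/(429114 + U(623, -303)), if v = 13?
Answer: 90691/71519 ≈ 1.2681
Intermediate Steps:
U(f, t) = 0 (U(f, t) = (-13 + 13)² = 0² = 0)
(193566 + 350580)/(429114 + U(623, -303)) = (193566 + 350580)/(429114 + 0) = 544146/429114 = 544146*(1/429114) = 90691/71519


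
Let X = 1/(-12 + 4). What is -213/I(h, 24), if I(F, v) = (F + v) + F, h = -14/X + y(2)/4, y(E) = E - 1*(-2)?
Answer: -213/250 ≈ -0.85200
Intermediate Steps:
X = -1/8 (X = 1/(-8) = -1/8 ≈ -0.12500)
y(E) = 2 + E (y(E) = E + 2 = 2 + E)
h = 113 (h = -14/(-1/8) + (2 + 2)/4 = -14*(-8) + 4*(1/4) = 112 + 1 = 113)
I(F, v) = v + 2*F
-213/I(h, 24) = -213/(24 + 2*113) = -213/(24 + 226) = -213/250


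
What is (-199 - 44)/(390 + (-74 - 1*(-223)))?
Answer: -243/539 ≈ -0.45083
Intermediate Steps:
(-199 - 44)/(390 + (-74 - 1*(-223))) = -243/(390 + (-74 + 223)) = -243/(390 + 149) = -243/539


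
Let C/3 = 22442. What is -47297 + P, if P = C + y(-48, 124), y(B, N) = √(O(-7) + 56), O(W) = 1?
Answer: 20029 + √57 ≈ 20037.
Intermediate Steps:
C = 67326 (C = 3*22442 = 67326)
y(B, N) = √57 (y(B, N) = √(1 + 56) = √57)
P = 67326 + √57 ≈ 67334.
-47297 + P = -47297 + (67326 + √57) = 20029 + √57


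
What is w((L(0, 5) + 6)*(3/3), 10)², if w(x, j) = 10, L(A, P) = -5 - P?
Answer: 100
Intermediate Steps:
w((L(0, 5) + 6)*(3/3), 10)² = 10² = 100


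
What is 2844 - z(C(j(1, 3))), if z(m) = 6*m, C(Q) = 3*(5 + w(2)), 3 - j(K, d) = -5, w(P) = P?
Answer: 2718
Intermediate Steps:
j(K, d) = 8 (j(K, d) = 3 - 1*(-5) = 3 + 5 = 8)
C(Q) = 21 (C(Q) = 3*(5 + 2) = 3*7 = 21)
2844 - z(C(j(1, 3))) = 2844 - 6*21 = 2844 - 1*126 = 2844 - 126 = 2718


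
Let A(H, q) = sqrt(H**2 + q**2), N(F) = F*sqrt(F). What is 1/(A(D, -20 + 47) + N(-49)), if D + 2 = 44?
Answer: 1/(-343*I + 3*sqrt(277)) ≈ 0.00041559 + 0.002855*I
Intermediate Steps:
N(F) = F**(3/2)
D = 42 (D = -2 + 44 = 42)
1/(A(D, -20 + 47) + N(-49)) = 1/(sqrt(42**2 + (-20 + 47)**2) + (-49)**(3/2)) = 1/(sqrt(1764 + 27**2) - 343*I) = 1/(sqrt(1764 + 729) - 343*I) = 1/(sqrt(2493) - 343*I) = 1/(3*sqrt(277) - 343*I) = 1/(-343*I + 3*sqrt(277))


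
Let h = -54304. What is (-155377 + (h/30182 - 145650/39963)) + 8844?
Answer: -29458214669305/201027211 ≈ -1.4654e+5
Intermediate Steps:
(-155377 + (h/30182 - 145650/39963)) + 8844 = (-155377 + (-54304/30182 - 145650/39963)) + 8844 = (-155377 + (-54304*1/30182 - 145650*1/39963)) + 8844 = (-155377 + (-27152/15091 - 48550/13321)) + 8844 = (-155377 - 1094359842/201027211) + 8844 = -31236099323389/201027211 + 8844 = -29458214669305/201027211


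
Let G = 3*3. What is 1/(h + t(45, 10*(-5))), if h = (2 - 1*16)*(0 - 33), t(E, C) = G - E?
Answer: 1/426 ≈ 0.0023474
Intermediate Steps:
G = 9
t(E, C) = 9 - E
h = 462 (h = (2 - 16)*(-33) = -14*(-33) = 462)
1/(h + t(45, 10*(-5))) = 1/(462 + (9 - 1*45)) = 1/(462 + (9 - 45)) = 1/(462 - 36) = 1/426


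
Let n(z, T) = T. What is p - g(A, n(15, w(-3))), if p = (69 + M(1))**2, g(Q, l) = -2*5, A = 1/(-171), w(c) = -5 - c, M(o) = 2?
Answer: 5051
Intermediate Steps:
A = -1/171 ≈ -0.0058480
g(Q, l) = -10
p = 5041 (p = (69 + 2)**2 = 71**2 = 5041)
p - g(A, n(15, w(-3))) = 5041 - 1*(-10) = 5041 + 10 = 5051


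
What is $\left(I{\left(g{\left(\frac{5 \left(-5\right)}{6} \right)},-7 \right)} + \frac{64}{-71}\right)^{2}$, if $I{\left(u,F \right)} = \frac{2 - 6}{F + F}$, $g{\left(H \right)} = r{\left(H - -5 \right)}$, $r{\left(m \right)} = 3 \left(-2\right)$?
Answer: $\frac{93636}{247009} \approx 0.37908$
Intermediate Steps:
$r{\left(m \right)} = -6$
$g{\left(H \right)} = -6$
$I{\left(u,F \right)} = - \frac{2}{F}$ ($I{\left(u,F \right)} = - \frac{4}{2 F} = - 4 \frac{1}{2 F} = - \frac{2}{F}$)
$\left(I{\left(g{\left(\frac{5 \left(-5\right)}{6} \right)},-7 \right)} + \frac{64}{-71}\right)^{2} = \left(- \frac{2}{-7} + \frac{64}{-71}\right)^{2} = \left(\left(-2\right) \left(- \frac{1}{7}\right) + 64 \left(- \frac{1}{71}\right)\right)^{2} = \left(\frac{2}{7} - \frac{64}{71}\right)^{2} = \left(- \frac{306}{497}\right)^{2} = \frac{93636}{247009}$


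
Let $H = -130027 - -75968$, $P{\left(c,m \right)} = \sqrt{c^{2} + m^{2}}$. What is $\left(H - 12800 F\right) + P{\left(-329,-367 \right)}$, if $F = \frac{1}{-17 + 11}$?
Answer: $- \frac{155777}{3} + \sqrt{242930} \approx -51433.0$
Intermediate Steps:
$F = - \frac{1}{6}$ ($F = \frac{1}{-6} = - \frac{1}{6} \approx -0.16667$)
$H = -54059$ ($H = -130027 + 75968 = -54059$)
$\left(H - 12800 F\right) + P{\left(-329,-367 \right)} = \left(-54059 - - \frac{6400}{3}\right) + \sqrt{\left(-329\right)^{2} + \left(-367\right)^{2}} = \left(-54059 + \frac{6400}{3}\right) + \sqrt{108241 + 134689} = - \frac{155777}{3} + \sqrt{242930}$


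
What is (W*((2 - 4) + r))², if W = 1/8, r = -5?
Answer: 49/64 ≈ 0.76563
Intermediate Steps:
W = ⅛ ≈ 0.12500
(W*((2 - 4) + r))² = (((2 - 4) - 5)/8)² = ((-2 - 5)/8)² = ((⅛)*(-7))² = (-7/8)² = 49/64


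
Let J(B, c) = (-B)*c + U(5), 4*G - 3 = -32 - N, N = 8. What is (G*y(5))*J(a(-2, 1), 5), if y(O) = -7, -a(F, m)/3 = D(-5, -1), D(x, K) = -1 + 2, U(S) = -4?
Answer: 2849/4 ≈ 712.25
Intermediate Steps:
D(x, K) = 1
a(F, m) = -3 (a(F, m) = -3*1 = -3)
G = -37/4 (G = 3/4 + (-32 - 1*8)/4 = 3/4 + (-32 - 8)/4 = 3/4 + (1/4)*(-40) = 3/4 - 10 = -37/4 ≈ -9.2500)
J(B, c) = -4 - B*c (J(B, c) = (-B)*c - 4 = -B*c - 4 = -4 - B*c)
(G*y(5))*J(a(-2, 1), 5) = (-37/4*(-7))*(-4 - 1*(-3)*5) = 259*(-4 + 15)/4 = (259/4)*11 = 2849/4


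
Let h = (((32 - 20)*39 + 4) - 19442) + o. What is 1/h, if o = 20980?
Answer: 1/2010 ≈ 0.00049751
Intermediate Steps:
h = 2010 (h = (((32 - 20)*39 + 4) - 19442) + 20980 = ((12*39 + 4) - 19442) + 20980 = ((468 + 4) - 19442) + 20980 = (472 - 19442) + 20980 = -18970 + 20980 = 2010)
1/h = 1/2010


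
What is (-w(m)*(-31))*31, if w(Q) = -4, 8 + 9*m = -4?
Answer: -3844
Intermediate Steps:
m = -4/3 (m = -8/9 + (1/9)*(-4) = -8/9 - 4/9 = -4/3 ≈ -1.3333)
(-w(m)*(-31))*31 = (-1*(-4)*(-31))*31 = (4*(-31))*31 = -124*31 = -3844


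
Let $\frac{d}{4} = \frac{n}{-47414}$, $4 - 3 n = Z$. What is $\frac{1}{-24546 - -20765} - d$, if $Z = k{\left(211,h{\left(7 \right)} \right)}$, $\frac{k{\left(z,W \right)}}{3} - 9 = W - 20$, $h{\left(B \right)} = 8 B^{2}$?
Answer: $- \frac{8684239}{268908501} \approx -0.032294$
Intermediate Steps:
$k{\left(z,W \right)} = -33 + 3 W$ ($k{\left(z,W \right)} = 27 + 3 \left(W - 20\right) = 27 + 3 \left(-20 + W\right) = 27 + \left(-60 + 3 W\right) = -33 + 3 W$)
$Z = 1143$ ($Z = -33 + 3 \cdot 8 \cdot 7^{2} = -33 + 3 \cdot 8 \cdot 49 = -33 + 3 \cdot 392 = -33 + 1176 = 1143$)
$n = - \frac{1139}{3}$ ($n = \frac{4}{3} - 381 = - \frac{1139}{3} \approx -379.67$)
$d = \frac{2278}{71121}$ ($d = 4 \left(- \frac{1139}{3 \left(-47414\right)}\right) = 4 \left(\left(- \frac{1139}{3}\right) \left(- \frac{1}{47414}\right)\right) = 4 \cdot \frac{1139}{142242} = \frac{2278}{71121} \approx 0.03203$)
$\frac{1}{-24546 - -20765} - d = \frac{1}{-24546 - -20765} - \frac{2278}{71121} = \frac{1}{-24546 + 20765} - \frac{2278}{71121} = \frac{1}{-3781} - \frac{2278}{71121} = - \frac{1}{3781} - \frac{2278}{71121} = - \frac{8684239}{268908501}$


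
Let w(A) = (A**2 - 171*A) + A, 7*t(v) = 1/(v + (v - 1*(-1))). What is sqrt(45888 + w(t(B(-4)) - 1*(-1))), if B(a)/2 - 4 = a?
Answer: 12*sqrt(15549)/7 ≈ 213.76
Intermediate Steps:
B(a) = 8 + 2*a
t(v) = 1/(7*(1 + 2*v)) (t(v) = 1/(7*(v + (v - 1*(-1)))) = 1/(7*(v + (v + 1))) = 1/(7*(v + (1 + v))) = 1/(7*(1 + 2*v)))
w(A) = A**2 - 170*A
sqrt(45888 + w(t(B(-4)) - 1*(-1))) = sqrt(45888 + (1/(7*(1 + 2*(8 + 2*(-4)))) - 1*(-1))*(-170 + (1/(7*(1 + 2*(8 + 2*(-4)))) - 1*(-1)))) = sqrt(45888 + (1/(7*(1 + 2*(8 - 8))) + 1)*(-170 + (1/(7*(1 + 2*(8 - 8))) + 1))) = sqrt(45888 + (1/(7*(1 + 2*0)) + 1)*(-170 + (1/(7*(1 + 2*0)) + 1))) = sqrt(45888 + (1/(7*(1 + 0)) + 1)*(-170 + (1/(7*(1 + 0)) + 1))) = sqrt(45888 + ((1/7)/1 + 1)*(-170 + ((1/7)/1 + 1))) = sqrt(45888 + ((1/7)*1 + 1)*(-170 + ((1/7)*1 + 1))) = sqrt(45888 + (1/7 + 1)*(-170 + (1/7 + 1))) = sqrt(45888 + 8*(-170 + 8/7)/7) = sqrt(45888 + (8/7)*(-1182/7)) = sqrt(45888 - 9456/49) = sqrt(2239056/49) = 12*sqrt(15549)/7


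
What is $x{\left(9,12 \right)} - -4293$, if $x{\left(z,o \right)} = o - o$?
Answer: $4293$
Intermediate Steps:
$x{\left(z,o \right)} = 0$
$x{\left(9,12 \right)} - -4293 = 0 - -4293 = 0 + 4293 = 4293$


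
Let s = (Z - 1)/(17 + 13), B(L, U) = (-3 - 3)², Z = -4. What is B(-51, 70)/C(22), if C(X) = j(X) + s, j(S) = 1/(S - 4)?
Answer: -324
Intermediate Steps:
j(S) = 1/(-4 + S)
B(L, U) = 36 (B(L, U) = (-6)² = 36)
s = -⅙ (s = (-4 - 1)/(17 + 13) = -5/30 = -5*1/30 = -⅙ ≈ -0.16667)
C(X) = -⅙ + 1/(-4 + X) (C(X) = 1/(-4 + X) - ⅙ = -⅙ + 1/(-4 + X))
B(-51, 70)/C(22) = 36/(((10 - 1*22)/(6*(-4 + 22)))) = 36/(((⅙)*(10 - 22)/18)) = 36/(((⅙)*(1/18)*(-12))) = 36/(-⅑) = 36*(-9) = -324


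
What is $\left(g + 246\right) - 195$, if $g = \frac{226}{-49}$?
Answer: $\frac{2273}{49} \approx 46.388$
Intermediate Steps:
$g = - \frac{226}{49}$ ($g = 226 \left(- \frac{1}{49}\right) = - \frac{226}{49} \approx -4.6122$)
$\left(g + 246\right) - 195 = \left(- \frac{226}{49} + 246\right) - 195 = \frac{11828}{49} - 195 = \frac{2273}{49}$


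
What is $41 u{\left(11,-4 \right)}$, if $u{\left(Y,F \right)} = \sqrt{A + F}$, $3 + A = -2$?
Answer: $123 i \approx 123.0 i$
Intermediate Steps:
$A = -5$ ($A = -3 - 2 = -5$)
$u{\left(Y,F \right)} = \sqrt{-5 + F}$
$41 u{\left(11,-4 \right)} = 41 \sqrt{-5 - 4} = 41 \sqrt{-9} = 41 \cdot 3 i = 123 i$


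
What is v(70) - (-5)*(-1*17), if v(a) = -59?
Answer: -144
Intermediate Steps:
v(70) - (-5)*(-1*17) = -59 - (-5)*(-1*17) = -59 - (-5)*(-17) = -59 - 1*85 = -59 - 85 = -144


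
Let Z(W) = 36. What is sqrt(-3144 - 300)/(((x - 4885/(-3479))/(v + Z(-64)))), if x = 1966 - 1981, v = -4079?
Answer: 14065597*I*sqrt(861)/23650 ≈ 17451.0*I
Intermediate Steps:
x = -15
sqrt(-3144 - 300)/(((x - 4885/(-3479))/(v + Z(-64)))) = sqrt(-3144 - 300)/(((-15 - 4885/(-3479))/(-4079 + 36))) = sqrt(-3444)/(((-15 - 4885*(-1/3479))/(-4043))) = (2*I*sqrt(861))/(((-15 + 4885/3479)*(-1/4043))) = (2*I*sqrt(861))/((-47300/3479*(-1/4043))) = (2*I*sqrt(861))/(47300/14065597) = (2*I*sqrt(861))*(14065597/47300) = 14065597*I*sqrt(861)/23650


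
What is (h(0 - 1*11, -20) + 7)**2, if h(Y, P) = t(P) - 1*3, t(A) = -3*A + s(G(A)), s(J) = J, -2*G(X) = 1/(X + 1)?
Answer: 5919489/1444 ≈ 4099.4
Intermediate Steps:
G(X) = -1/(2*(1 + X)) (G(X) = -1/(2*(X + 1)) = -1/(2*(1 + X)))
t(A) = -1/(2 + 2*A) - 3*A (t(A) = -3*A - 1/(2 + 2*A) = -1/(2 + 2*A) - 3*A)
h(Y, P) = -3 + (-1 - 6*P*(1 + P))/(2*(1 + P)) (h(Y, P) = (-1 - 6*P*(1 + P))/(2*(1 + P)) - 1*3 = (-1 - 6*P*(1 + P))/(2*(1 + P)) - 3 = -3 + (-1 - 6*P*(1 + P))/(2*(1 + P)))
(h(0 - 1*11, -20) + 7)**2 = (-(1 + 6*(1 - 20)**2)/(2 + 2*(-20)) + 7)**2 = (-(1 + 6*(-19)**2)/(2 - 40) + 7)**2 = (-1*(1 + 6*361)/(-38) + 7)**2 = (-1*(-1/38)*(1 + 2166) + 7)**2 = (-1*(-1/38)*2167 + 7)**2 = (2167/38 + 7)**2 = (2433/38)**2 = 5919489/1444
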